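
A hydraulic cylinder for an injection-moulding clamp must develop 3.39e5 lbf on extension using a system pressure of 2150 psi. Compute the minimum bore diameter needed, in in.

Extension force acts on the full piston face: F = P × (π/4)D².
D = √(4F / (πP)) = √(4 × 3.39e5 lbf / (π × 2150 psi))

D ≈ 14.2 in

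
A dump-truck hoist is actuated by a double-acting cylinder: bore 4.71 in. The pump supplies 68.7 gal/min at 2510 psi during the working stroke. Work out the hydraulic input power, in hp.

Hydraulic power = P × Q

W ≈ 101 hp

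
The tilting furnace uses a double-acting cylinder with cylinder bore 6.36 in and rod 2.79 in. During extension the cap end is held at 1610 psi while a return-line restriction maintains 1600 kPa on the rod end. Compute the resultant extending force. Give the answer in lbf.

Cap-side area A_cap = π/4 × (6.36 in)² = 31.77 in^2
Rod-side annular area A_ann = π/4 × (6.36² − 2.79²) = 25.66 in^2
Net thrust = P_cap·A_cap − P_rod·A_ann = 51150 lbf − 5954 lbf

F ≈ 45200 lbf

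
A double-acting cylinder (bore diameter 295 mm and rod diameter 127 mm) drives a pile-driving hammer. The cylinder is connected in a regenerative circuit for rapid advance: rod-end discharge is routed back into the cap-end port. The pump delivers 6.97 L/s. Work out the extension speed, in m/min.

v ≈ 33.0 m/min

In regeneration the rod-end outflow joins the pump flow into the cap end, so the net volume the pump must supply per unit advance equals the rod cross-section area.
Rod cross-section A_rod = π/4 × (127 mm)² = 12670 mm^2
v = Q_pump / A_rod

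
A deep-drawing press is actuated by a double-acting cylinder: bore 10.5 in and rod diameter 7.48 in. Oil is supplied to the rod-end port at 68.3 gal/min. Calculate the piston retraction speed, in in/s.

v ≈ 6.17 in/s

Rod-side annular area A_ann = π/4 × (10.5² − 7.48²) = 42.65 in^2
Flow into the rod-end port fills the annular volume.
v = Q / A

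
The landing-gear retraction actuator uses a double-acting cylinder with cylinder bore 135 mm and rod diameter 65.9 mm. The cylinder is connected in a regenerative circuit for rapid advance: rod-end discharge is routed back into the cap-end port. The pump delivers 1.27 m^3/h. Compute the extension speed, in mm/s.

v ≈ 103 mm/s

In regeneration the rod-end outflow joins the pump flow into the cap end, so the net volume the pump must supply per unit advance equals the rod cross-section area.
Rod cross-section A_rod = π/4 × (65.9 mm)² = 3411 mm^2
v = Q_pump / A_rod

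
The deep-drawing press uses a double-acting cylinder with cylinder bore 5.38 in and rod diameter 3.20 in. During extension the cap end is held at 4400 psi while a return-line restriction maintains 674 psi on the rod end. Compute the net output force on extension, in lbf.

Cap-side area A_cap = π/4 × (5.38 in)² = 22.73 in^2
Rod-side annular area A_ann = π/4 × (5.38² − 3.20²) = 14.69 in^2
Net thrust = P_cap·A_cap − P_rod·A_ann = 1.000e5 lbf − 9901 lbf

F ≈ 90100 lbf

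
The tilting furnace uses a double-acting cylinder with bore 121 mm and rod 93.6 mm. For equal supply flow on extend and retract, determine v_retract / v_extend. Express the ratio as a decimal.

Cap-side area A_cap = π/4 × (121 mm)² = 11500 mm^2
Rod-side annular area A_ann = π/4 × (121² − 93.6²) = 4618 mm^2
For equal Q, v ∝ 1/A, so v_ret/v_ext = A_cap/A_ann.

v_ret/v_ext ≈ 2.49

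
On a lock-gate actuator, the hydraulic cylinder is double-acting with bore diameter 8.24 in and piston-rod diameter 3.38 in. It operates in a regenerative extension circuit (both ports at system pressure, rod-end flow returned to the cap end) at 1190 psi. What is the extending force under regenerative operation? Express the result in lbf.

F ≈ 10700 lbf

With equal pressure on both faces, forces on the annular region cancel; the net push is pressure × rod cross-section.
Rod cross-section A_rod = π/4 × (3.38 in)² = 8.973 in^2
F = P × A_rod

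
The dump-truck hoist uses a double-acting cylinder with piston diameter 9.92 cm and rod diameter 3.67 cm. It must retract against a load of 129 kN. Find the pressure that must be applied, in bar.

Rod-side annular area A_ann = π/4 × (9.92² − 3.67²) = 66.71 cm^2
Retraction: pressure acts on the annular area.
P = F / A = 129 kN / A

P ≈ 193 bar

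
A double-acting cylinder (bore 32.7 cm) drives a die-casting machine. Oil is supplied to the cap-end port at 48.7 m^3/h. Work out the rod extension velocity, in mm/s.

Cap-side area A_cap = π/4 × (32.7 cm)² = 839.8 cm^2
v = Q / A

v ≈ 161 mm/s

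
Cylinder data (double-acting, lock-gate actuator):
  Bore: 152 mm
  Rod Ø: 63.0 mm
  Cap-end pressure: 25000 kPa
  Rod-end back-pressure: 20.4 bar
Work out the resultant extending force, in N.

Cap-side area A_cap = π/4 × (152 mm)² = 18150 mm^2
Rod-side annular area A_ann = π/4 × (152² − 63.0²) = 15030 mm^2
Net thrust = P_cap·A_cap − P_rod·A_ann = 4.536e5 N − 30660 N

F ≈ 4.23e5 N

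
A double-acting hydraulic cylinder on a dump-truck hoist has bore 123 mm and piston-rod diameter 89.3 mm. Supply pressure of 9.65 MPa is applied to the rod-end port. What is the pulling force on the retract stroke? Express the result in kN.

Rod-side annular area A_ann = π/4 × (123² − 89.3²) = 5619 mm^2
On retraction the pressure acts on the annular area (bore minus rod).
F = P × A_ann

F ≈ 54.2 kN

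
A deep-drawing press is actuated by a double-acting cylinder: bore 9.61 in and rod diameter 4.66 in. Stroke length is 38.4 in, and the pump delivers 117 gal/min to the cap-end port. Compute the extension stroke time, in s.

Cap-side area A_cap = π/4 × (9.61 in)² = 72.53 in^2
Swept volume V = A × L; t = V / Q = A·L / Q

t ≈ 6.18 s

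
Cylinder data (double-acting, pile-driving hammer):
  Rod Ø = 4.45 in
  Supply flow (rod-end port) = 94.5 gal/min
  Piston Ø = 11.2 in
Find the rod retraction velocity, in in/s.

v ≈ 4.39 in/s

Rod-side annular area A_ann = π/4 × (11.2² − 4.45²) = 82.97 in^2
Flow into the rod-end port fills the annular volume.
v = Q / A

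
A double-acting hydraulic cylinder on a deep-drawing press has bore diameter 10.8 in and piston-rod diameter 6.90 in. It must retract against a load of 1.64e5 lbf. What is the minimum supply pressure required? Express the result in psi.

P ≈ 3020 psi

Rod-side annular area A_ann = π/4 × (10.8² − 6.90²) = 54.22 in^2
Retraction: pressure acts on the annular area.
P = F / A = 1.64e5 lbf / A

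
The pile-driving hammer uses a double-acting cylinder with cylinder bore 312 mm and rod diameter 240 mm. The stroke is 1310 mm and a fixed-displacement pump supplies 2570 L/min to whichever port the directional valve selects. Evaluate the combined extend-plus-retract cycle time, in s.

Cap-side area A_cap = π/4 × (312 mm)² = 76450 mm^2
Rod-side annular area A_ann = π/4 × (312² − 240²) = 31210 mm^2
t_ext = A_cap·L/Q = 2.338 s
t_ret = A_ann·L/Q = 0.9547 s
t_cycle = t_ext + t_ret

t ≈ 3.29 s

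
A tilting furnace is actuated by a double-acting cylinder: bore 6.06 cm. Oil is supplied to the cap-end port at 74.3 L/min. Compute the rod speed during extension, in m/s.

Cap-side area A_cap = π/4 × (6.06 cm)² = 28.84 cm^2
v = Q / A

v ≈ 0.429 m/s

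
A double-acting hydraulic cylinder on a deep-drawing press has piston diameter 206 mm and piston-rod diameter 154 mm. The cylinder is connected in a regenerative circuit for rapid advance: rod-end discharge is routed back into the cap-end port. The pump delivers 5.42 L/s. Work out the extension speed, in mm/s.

In regeneration the rod-end outflow joins the pump flow into the cap end, so the net volume the pump must supply per unit advance equals the rod cross-section area.
Rod cross-section A_rod = π/4 × (154 mm)² = 18630 mm^2
v = Q_pump / A_rod

v ≈ 291 mm/s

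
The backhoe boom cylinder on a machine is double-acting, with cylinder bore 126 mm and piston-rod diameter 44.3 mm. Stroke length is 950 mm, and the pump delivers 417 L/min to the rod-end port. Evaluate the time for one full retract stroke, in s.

Rod-side annular area A_ann = π/4 × (126² − 44.3²) = 10930 mm^2
Swept volume V = A × L; t = V / Q = A·L / Q

t ≈ 1.49 s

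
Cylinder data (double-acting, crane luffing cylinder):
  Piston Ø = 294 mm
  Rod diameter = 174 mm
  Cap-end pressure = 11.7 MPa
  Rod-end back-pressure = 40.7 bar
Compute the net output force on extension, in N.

F ≈ 6.15e5 N

Cap-side area A_cap = π/4 × (294 mm)² = 67890 mm^2
Rod-side annular area A_ann = π/4 × (294² − 174²) = 44110 mm^2
Net thrust = P_cap·A_cap − P_rod·A_ann = 7.943e5 N − 1.795e5 N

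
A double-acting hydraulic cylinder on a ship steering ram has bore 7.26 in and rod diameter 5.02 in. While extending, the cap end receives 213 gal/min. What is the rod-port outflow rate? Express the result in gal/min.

Cap-side area A_cap = π/4 × (7.26 in)² = 41.40 in^2
Rod-side annular area A_ann = π/4 × (7.26² − 5.02²) = 21.60 in^2
Piston speed v = Q_in/A_cap; rod-end outflow Q_out = v × A_ann = Q_in × A_ann/A_cap.

Q_out ≈ 111 gal/min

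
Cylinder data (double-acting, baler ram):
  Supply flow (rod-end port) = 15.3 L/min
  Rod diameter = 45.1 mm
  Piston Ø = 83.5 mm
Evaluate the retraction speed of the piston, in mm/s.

v ≈ 65.7 mm/s

Rod-side annular area A_ann = π/4 × (83.5² − 45.1²) = 3878 mm^2
Flow into the rod-end port fills the annular volume.
v = Q / A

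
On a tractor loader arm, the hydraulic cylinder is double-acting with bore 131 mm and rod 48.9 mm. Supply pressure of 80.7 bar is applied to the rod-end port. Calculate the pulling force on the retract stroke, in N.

F ≈ 93600 N

Rod-side annular area A_ann = π/4 × (131² − 48.9²) = 11600 mm^2
On retraction the pressure acts on the annular area (bore minus rod).
F = P × A_ann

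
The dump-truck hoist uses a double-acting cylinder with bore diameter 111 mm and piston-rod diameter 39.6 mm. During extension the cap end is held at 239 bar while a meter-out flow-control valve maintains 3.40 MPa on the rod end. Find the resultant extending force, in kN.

Cap-side area A_cap = π/4 × (111 mm)² = 9677 mm^2
Rod-side annular area A_ann = π/4 × (111² − 39.6²) = 8445 mm^2
Net thrust = P_cap·A_cap − P_rod·A_ann = 231.3 kN − 28.71 kN

F ≈ 203 kN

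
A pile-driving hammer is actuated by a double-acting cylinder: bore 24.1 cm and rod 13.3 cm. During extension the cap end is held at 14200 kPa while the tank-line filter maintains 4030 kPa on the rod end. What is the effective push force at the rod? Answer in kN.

F ≈ 520 kN

Cap-side area A_cap = π/4 × (24.1 cm)² = 456.2 cm^2
Rod-side annular area A_ann = π/4 × (24.1² − 13.3²) = 317.2 cm^2
Net thrust = P_cap·A_cap − P_rod·A_ann = 647.8 kN − 127.8 kN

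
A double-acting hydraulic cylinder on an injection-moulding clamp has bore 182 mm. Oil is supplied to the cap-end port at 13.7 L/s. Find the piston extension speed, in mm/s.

Cap-side area A_cap = π/4 × (182 mm)² = 26020 mm^2
v = Q / A

v ≈ 527 mm/s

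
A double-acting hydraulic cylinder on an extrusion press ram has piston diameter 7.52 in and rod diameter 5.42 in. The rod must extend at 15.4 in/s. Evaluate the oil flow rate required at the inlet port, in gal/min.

Cap-side area A_cap = π/4 × (7.52 in)² = 44.41 in^2
Q = A × v

Q ≈ 178 gal/min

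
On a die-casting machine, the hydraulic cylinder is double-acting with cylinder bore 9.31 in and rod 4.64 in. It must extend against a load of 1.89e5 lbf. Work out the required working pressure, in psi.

P ≈ 2780 psi

Cap-side area A_cap = π/4 × (9.31 in)² = 68.08 in^2
P = F / A = 1.89e5 lbf / A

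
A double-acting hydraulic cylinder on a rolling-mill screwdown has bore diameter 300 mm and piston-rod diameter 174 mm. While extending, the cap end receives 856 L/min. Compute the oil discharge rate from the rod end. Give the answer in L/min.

Q_out ≈ 568 L/min

Cap-side area A_cap = π/4 × (300 mm)² = 70690 mm^2
Rod-side annular area A_ann = π/4 × (300² − 174²) = 46910 mm^2
Piston speed v = Q_in/A_cap; rod-end outflow Q_out = v × A_ann = Q_in × A_ann/A_cap.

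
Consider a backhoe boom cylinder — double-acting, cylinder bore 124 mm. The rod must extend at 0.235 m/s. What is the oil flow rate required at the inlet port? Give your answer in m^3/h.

Cap-side area A_cap = π/4 × (124 mm)² = 12080 mm^2
Q = A × v

Q ≈ 10.2 m^3/h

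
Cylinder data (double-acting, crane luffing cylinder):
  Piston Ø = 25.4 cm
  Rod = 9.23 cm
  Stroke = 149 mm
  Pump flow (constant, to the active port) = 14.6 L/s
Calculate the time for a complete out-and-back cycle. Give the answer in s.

t ≈ 0.966 s

Cap-side area A_cap = π/4 × (25.4 cm)² = 506.7 cm^2
Rod-side annular area A_ann = π/4 × (25.4² − 9.23²) = 439.8 cm^2
t_ext = A_cap·L/Q = 0.5171 s
t_ret = A_ann·L/Q = 0.4488 s
t_cycle = t_ext + t_ret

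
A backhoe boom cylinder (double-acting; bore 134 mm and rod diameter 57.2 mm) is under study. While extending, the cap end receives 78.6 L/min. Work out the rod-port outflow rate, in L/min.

Q_out ≈ 64.3 L/min

Cap-side area A_cap = π/4 × (134 mm)² = 14100 mm^2
Rod-side annular area A_ann = π/4 × (134² − 57.2²) = 11530 mm^2
Piston speed v = Q_in/A_cap; rod-end outflow Q_out = v × A_ann = Q_in × A_ann/A_cap.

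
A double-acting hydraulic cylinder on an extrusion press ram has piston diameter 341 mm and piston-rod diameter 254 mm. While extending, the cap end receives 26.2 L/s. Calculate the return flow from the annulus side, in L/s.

Q_out ≈ 11.7 L/s

Cap-side area A_cap = π/4 × (341 mm)² = 91330 mm^2
Rod-side annular area A_ann = π/4 × (341² − 254²) = 40660 mm^2
Piston speed v = Q_in/A_cap; rod-end outflow Q_out = v × A_ann = Q_in × A_ann/A_cap.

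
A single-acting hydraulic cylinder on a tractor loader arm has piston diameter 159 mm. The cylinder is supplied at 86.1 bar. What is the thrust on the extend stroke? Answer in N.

F ≈ 1.71e5 N

Cap-side area A_cap = π/4 × (159 mm)² = 19860 mm^2
F = P × A_cap = 86.1 bar × A_cap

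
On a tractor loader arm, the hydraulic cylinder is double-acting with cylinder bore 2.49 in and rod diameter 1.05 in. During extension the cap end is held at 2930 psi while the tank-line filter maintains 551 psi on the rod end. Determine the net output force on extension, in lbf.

Cap-side area A_cap = π/4 × (2.49 in)² = 4.870 in^2
Rod-side annular area A_ann = π/4 × (2.49² − 1.05²) = 4.004 in^2
Net thrust = P_cap·A_cap − P_rod·A_ann = 14270 lbf − 2206 lbf

F ≈ 12100 lbf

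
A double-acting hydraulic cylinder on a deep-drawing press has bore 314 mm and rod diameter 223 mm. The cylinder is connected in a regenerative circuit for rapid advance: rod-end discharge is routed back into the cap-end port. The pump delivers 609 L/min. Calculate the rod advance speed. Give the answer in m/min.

v ≈ 15.6 m/min

In regeneration the rod-end outflow joins the pump flow into the cap end, so the net volume the pump must supply per unit advance equals the rod cross-section area.
Rod cross-section A_rod = π/4 × (223 mm)² = 39060 mm^2
v = Q_pump / A_rod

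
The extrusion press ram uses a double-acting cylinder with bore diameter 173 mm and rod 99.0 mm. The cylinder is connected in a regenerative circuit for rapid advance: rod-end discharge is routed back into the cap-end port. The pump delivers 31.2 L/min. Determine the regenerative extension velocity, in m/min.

v ≈ 4.05 m/min

In regeneration the rod-end outflow joins the pump flow into the cap end, so the net volume the pump must supply per unit advance equals the rod cross-section area.
Rod cross-section A_rod = π/4 × (99.0 mm)² = 7698 mm^2
v = Q_pump / A_rod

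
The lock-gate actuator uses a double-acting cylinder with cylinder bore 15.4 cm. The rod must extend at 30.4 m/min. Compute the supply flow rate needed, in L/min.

Cap-side area A_cap = π/4 × (15.4 cm)² = 186.3 cm^2
Q = A × v

Q ≈ 566 L/min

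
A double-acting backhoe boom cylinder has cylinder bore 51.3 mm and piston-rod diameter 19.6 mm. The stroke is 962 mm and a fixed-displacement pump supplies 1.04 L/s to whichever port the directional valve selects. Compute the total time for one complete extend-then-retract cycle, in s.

t ≈ 3.54 s

Cap-side area A_cap = π/4 × (51.3 mm)² = 2067 mm^2
Rod-side annular area A_ann = π/4 × (51.3² − 19.6²) = 1765 mm^2
t_ext = A_cap·L/Q = 1.912 s
t_ret = A_ann·L/Q = 1.633 s
t_cycle = t_ext + t_ret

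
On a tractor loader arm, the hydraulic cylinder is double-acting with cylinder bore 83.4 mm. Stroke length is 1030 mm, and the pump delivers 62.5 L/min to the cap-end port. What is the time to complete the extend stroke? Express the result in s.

t ≈ 5.40 s

Cap-side area A_cap = π/4 × (83.4 mm)² = 5463 mm^2
Swept volume V = A × L; t = V / Q = A·L / Q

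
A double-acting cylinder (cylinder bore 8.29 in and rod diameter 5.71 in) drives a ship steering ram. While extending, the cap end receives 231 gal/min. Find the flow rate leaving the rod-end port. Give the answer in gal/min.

Cap-side area A_cap = π/4 × (8.29 in)² = 53.98 in^2
Rod-side annular area A_ann = π/4 × (8.29² − 5.71²) = 28.37 in^2
Piston speed v = Q_in/A_cap; rod-end outflow Q_out = v × A_ann = Q_in × A_ann/A_cap.

Q_out ≈ 121 gal/min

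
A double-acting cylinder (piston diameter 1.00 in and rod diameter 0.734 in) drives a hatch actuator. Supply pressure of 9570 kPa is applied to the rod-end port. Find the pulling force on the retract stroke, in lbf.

F ≈ 503 lbf

Rod-side annular area A_ann = π/4 × (1.00² − 0.734²) = 0.3623 in^2
On retraction the pressure acts on the annular area (bore minus rod).
F = P × A_ann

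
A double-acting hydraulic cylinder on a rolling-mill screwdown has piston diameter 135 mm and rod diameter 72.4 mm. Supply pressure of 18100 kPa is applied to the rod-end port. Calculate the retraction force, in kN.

Rod-side annular area A_ann = π/4 × (135² − 72.4²) = 10200 mm^2
On retraction the pressure acts on the annular area (bore minus rod).
F = P × A_ann

F ≈ 185 kN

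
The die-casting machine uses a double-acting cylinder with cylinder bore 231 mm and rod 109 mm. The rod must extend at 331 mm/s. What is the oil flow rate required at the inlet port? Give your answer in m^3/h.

Cap-side area A_cap = π/4 × (231 mm)² = 41910 mm^2
Q = A × v

Q ≈ 49.9 m^3/h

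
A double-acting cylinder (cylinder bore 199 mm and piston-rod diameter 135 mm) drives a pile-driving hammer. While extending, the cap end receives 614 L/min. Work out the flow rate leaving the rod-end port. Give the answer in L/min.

Q_out ≈ 331 L/min

Cap-side area A_cap = π/4 × (199 mm)² = 31100 mm^2
Rod-side annular area A_ann = π/4 × (199² − 135²) = 16790 mm^2
Piston speed v = Q_in/A_cap; rod-end outflow Q_out = v × A_ann = Q_in × A_ann/A_cap.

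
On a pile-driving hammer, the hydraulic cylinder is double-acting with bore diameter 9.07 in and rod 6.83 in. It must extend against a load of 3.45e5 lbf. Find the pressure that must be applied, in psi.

Cap-side area A_cap = π/4 × (9.07 in)² = 64.61 in^2
P = F / A = 3.45e5 lbf / A

P ≈ 5340 psi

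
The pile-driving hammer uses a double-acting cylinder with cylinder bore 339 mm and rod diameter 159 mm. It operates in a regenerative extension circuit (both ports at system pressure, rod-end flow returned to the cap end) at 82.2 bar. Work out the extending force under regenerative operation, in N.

F ≈ 1.63e5 N

With equal pressure on both faces, forces on the annular region cancel; the net push is pressure × rod cross-section.
Rod cross-section A_rod = π/4 × (159 mm)² = 19860 mm^2
F = P × A_rod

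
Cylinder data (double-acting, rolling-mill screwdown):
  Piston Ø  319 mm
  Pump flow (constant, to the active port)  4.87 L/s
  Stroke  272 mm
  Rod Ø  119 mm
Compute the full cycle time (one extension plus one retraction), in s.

Cap-side area A_cap = π/4 × (319 mm)² = 79920 mm^2
Rod-side annular area A_ann = π/4 × (319² − 119²) = 68800 mm^2
t_ext = A_cap·L/Q = 4.464 s
t_ret = A_ann·L/Q = 3.843 s
t_cycle = t_ext + t_ret

t ≈ 8.31 s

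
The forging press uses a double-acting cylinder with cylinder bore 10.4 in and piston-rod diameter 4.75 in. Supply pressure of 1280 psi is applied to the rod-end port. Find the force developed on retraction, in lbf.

F ≈ 86100 lbf

Rod-side annular area A_ann = π/4 × (10.4² − 4.75²) = 67.23 in^2
On retraction the pressure acts on the annular area (bore minus rod).
F = P × A_ann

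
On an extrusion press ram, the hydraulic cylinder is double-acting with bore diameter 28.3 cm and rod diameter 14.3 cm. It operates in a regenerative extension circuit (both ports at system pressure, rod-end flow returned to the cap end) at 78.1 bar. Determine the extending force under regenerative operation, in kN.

With equal pressure on both faces, forces on the annular region cancel; the net push is pressure × rod cross-section.
Rod cross-section A_rod = π/4 × (14.3 cm)² = 160.6 cm^2
F = P × A_rod

F ≈ 125 kN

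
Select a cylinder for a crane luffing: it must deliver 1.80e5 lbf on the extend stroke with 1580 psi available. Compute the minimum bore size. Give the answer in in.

D ≈ 12.0 in

Extension force acts on the full piston face: F = P × (π/4)D².
D = √(4F / (πP)) = √(4 × 1.80e5 lbf / (π × 1580 psi))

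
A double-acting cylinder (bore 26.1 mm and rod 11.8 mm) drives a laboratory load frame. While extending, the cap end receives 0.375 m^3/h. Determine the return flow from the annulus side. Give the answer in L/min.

Q_out ≈ 4.97 L/min

Cap-side area A_cap = π/4 × (26.1 mm)² = 535.0 mm^2
Rod-side annular area A_ann = π/4 × (26.1² − 11.8²) = 425.7 mm^2
Piston speed v = Q_in/A_cap; rod-end outflow Q_out = v × A_ann = Q_in × A_ann/A_cap.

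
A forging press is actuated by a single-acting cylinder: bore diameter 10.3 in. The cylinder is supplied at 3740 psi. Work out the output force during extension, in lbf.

F ≈ 3.12e5 lbf

Cap-side area A_cap = π/4 × (10.3 in)² = 83.32 in^2
F = P × A_cap = 3740 psi × A_cap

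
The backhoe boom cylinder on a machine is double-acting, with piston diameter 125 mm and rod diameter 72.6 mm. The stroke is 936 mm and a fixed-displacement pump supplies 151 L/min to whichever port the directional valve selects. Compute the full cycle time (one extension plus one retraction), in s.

Cap-side area A_cap = π/4 × (125 mm)² = 12270 mm^2
Rod-side annular area A_ann = π/4 × (125² − 72.6²) = 8132 mm^2
t_ext = A_cap·L/Q = 4.564 s
t_ret = A_ann·L/Q = 3.025 s
t_cycle = t_ext + t_ret

t ≈ 7.59 s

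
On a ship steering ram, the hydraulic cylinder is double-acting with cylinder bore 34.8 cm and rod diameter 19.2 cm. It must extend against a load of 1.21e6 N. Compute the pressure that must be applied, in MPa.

Cap-side area A_cap = π/4 × (34.8 cm)² = 951.1 cm^2
P = F / A = 1.21e6 N / A

P ≈ 12.7 MPa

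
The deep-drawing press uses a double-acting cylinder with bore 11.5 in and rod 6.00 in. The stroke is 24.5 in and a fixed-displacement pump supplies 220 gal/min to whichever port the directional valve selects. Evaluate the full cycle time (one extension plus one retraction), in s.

Cap-side area A_cap = π/4 × (11.5 in)² = 103.9 in^2
Rod-side annular area A_ann = π/4 × (11.5² − 6.00²) = 75.59 in^2
t_ext = A_cap·L/Q = 3.004 s
t_ret = A_ann·L/Q = 2.187 s
t_cycle = t_ext + t_ret

t ≈ 5.19 s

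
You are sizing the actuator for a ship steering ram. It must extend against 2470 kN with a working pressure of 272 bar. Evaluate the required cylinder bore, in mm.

Extension force acts on the full piston face: F = P × (π/4)D².
D = √(4F / (πP)) = √(4 × 2470 kN / (π × 272 bar))

D ≈ 340 mm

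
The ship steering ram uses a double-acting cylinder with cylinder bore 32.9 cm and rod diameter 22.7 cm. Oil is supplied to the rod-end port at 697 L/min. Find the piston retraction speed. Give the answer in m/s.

Rod-side annular area A_ann = π/4 × (32.9² − 22.7²) = 445.4 cm^2
Flow into the rod-end port fills the annular volume.
v = Q / A

v ≈ 0.261 m/s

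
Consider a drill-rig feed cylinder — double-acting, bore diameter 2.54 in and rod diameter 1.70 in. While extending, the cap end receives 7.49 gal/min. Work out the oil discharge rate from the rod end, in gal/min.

Cap-side area A_cap = π/4 × (2.54 in)² = 5.067 in^2
Rod-side annular area A_ann = π/4 × (2.54² − 1.70²) = 2.797 in^2
Piston speed v = Q_in/A_cap; rod-end outflow Q_out = v × A_ann = Q_in × A_ann/A_cap.

Q_out ≈ 4.13 gal/min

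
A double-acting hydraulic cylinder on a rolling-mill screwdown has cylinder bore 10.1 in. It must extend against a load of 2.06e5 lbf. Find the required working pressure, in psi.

Cap-side area A_cap = π/4 × (10.1 in)² = 80.12 in^2
P = F / A = 2.06e5 lbf / A

P ≈ 2570 psi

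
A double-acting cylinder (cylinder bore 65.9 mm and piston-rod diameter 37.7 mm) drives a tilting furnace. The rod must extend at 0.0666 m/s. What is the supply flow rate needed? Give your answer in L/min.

Q ≈ 13.6 L/min

Cap-side area A_cap = π/4 × (65.9 mm)² = 3411 mm^2
Q = A × v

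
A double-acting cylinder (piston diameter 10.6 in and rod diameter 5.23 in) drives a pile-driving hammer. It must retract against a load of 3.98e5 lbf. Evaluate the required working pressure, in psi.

P ≈ 5960 psi

Rod-side annular area A_ann = π/4 × (10.6² − 5.23²) = 66.76 in^2
Retraction: pressure acts on the annular area.
P = F / A = 3.98e5 lbf / A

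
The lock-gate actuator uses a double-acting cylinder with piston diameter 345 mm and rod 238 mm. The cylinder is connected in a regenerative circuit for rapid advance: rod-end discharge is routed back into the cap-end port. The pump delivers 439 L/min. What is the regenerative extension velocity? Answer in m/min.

In regeneration the rod-end outflow joins the pump flow into the cap end, so the net volume the pump must supply per unit advance equals the rod cross-section area.
Rod cross-section A_rod = π/4 × (238 mm)² = 44490 mm^2
v = Q_pump / A_rod

v ≈ 9.87 m/min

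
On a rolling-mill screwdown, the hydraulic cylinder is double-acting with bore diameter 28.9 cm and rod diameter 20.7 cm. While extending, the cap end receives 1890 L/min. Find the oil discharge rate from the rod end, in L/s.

Cap-side area A_cap = π/4 × (28.9 cm)² = 656.0 cm^2
Rod-side annular area A_ann = π/4 × (28.9² − 20.7²) = 319.4 cm^2
Piston speed v = Q_in/A_cap; rod-end outflow Q_out = v × A_ann = Q_in × A_ann/A_cap.

Q_out ≈ 15.3 L/s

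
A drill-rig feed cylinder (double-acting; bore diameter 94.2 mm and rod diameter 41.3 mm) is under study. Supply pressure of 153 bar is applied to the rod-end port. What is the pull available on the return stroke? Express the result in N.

Rod-side annular area A_ann = π/4 × (94.2² − 41.3²) = 5630 mm^2
On retraction the pressure acts on the annular area (bore minus rod).
F = P × A_ann

F ≈ 86100 N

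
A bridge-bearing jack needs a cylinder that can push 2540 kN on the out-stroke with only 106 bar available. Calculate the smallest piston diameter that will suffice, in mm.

Extension force acts on the full piston face: F = P × (π/4)D².
D = √(4F / (πP)) = √(4 × 2540 kN / (π × 106 bar))

D ≈ 552 mm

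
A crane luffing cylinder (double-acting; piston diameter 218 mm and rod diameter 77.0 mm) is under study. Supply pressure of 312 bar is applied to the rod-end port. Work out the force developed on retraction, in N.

F ≈ 1.02e6 N

Rod-side annular area A_ann = π/4 × (218² − 77.0²) = 32670 mm^2
On retraction the pressure acts on the annular area (bore minus rod).
F = P × A_ann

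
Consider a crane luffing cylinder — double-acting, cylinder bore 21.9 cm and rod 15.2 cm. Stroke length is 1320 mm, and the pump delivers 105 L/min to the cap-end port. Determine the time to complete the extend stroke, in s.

Cap-side area A_cap = π/4 × (21.9 cm)² = 376.7 cm^2
Swept volume V = A × L; t = V / Q = A·L / Q

t ≈ 28.4 s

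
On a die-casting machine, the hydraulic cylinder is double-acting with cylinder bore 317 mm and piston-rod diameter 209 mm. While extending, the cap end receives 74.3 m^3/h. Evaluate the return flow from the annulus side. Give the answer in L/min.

Cap-side area A_cap = π/4 × (317 mm)² = 78920 mm^2
Rod-side annular area A_ann = π/4 × (317² − 209²) = 44620 mm^2
Piston speed v = Q_in/A_cap; rod-end outflow Q_out = v × A_ann = Q_in × A_ann/A_cap.

Q_out ≈ 700 L/min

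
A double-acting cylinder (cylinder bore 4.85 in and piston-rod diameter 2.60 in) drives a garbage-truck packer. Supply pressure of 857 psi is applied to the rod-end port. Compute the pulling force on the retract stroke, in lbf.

F ≈ 11300 lbf

Rod-side annular area A_ann = π/4 × (4.85² − 2.60²) = 13.17 in^2
On retraction the pressure acts on the annular area (bore minus rod).
F = P × A_ann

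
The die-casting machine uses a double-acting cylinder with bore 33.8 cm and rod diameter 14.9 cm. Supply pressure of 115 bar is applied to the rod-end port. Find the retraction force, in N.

Rod-side annular area A_ann = π/4 × (33.8² − 14.9²) = 722.9 cm^2
On retraction the pressure acts on the annular area (bore minus rod).
F = P × A_ann

F ≈ 8.31e5 N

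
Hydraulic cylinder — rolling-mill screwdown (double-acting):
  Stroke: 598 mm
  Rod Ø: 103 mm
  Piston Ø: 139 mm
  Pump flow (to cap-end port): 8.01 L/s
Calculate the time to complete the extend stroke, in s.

Cap-side area A_cap = π/4 × (139 mm)² = 15170 mm^2
Swept volume V = A × L; t = V / Q = A·L / Q

t ≈ 1.13 s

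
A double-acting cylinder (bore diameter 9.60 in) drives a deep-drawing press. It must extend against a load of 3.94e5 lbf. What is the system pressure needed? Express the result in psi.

Cap-side area A_cap = π/4 × (9.60 in)² = 72.38 in^2
P = F / A = 3.94e5 lbf / A

P ≈ 5440 psi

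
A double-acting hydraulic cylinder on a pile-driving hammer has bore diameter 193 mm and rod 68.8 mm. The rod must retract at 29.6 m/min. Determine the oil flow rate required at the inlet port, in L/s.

Rod-side annular area A_ann = π/4 × (193² − 68.8²) = 25540 mm^2
Q = A × v

Q ≈ 12.6 L/s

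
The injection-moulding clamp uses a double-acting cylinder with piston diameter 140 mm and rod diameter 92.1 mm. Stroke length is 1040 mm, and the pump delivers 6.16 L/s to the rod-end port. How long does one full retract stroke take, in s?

Rod-side annular area A_ann = π/4 × (140² − 92.1²) = 8732 mm^2
Swept volume V = A × L; t = V / Q = A·L / Q

t ≈ 1.47 s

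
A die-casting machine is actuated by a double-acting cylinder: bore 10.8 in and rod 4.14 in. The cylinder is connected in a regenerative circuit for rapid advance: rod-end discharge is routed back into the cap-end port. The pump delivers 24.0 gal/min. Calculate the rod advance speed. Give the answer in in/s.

In regeneration the rod-end outflow joins the pump flow into the cap end, so the net volume the pump must supply per unit advance equals the rod cross-section area.
Rod cross-section A_rod = π/4 × (4.14 in)² = 13.46 in^2
v = Q_pump / A_rod

v ≈ 6.86 in/s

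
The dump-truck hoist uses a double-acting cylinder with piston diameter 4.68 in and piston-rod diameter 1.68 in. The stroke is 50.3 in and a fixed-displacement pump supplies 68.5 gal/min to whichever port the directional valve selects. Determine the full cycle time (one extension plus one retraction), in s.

t ≈ 6.14 s

Cap-side area A_cap = π/4 × (4.68 in)² = 17.20 in^2
Rod-side annular area A_ann = π/4 × (4.68² − 1.68²) = 14.99 in^2
t_ext = A_cap·L/Q = 3.281 s
t_ret = A_ann·L/Q = 2.858 s
t_cycle = t_ext + t_ret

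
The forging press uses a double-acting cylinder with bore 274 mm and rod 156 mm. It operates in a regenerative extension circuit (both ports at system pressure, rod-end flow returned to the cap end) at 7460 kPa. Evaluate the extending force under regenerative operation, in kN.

F ≈ 143 kN

With equal pressure on both faces, forces on the annular region cancel; the net push is pressure × rod cross-section.
Rod cross-section A_rod = π/4 × (156 mm)² = 19110 mm^2
F = P × A_rod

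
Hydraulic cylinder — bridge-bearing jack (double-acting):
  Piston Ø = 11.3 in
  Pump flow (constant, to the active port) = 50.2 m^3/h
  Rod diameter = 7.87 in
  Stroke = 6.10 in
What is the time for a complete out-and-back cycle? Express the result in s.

Cap-side area A_cap = π/4 × (11.3 in)² = 100.3 in^2
Rod-side annular area A_ann = π/4 × (11.3² − 7.87²) = 51.64 in^2
t_ext = A_cap·L/Q = 0.7189 s
t_ret = A_ann·L/Q = 0.3702 s
t_cycle = t_ext + t_ret

t ≈ 1.09 s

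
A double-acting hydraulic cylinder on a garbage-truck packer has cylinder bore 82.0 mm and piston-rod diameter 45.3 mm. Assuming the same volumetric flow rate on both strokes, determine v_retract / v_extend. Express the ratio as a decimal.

v_ret/v_ext ≈ 1.44

Cap-side area A_cap = π/4 × (82.0 mm)² = 5281 mm^2
Rod-side annular area A_ann = π/4 × (82.0² − 45.3²) = 3669 mm^2
For equal Q, v ∝ 1/A, so v_ret/v_ext = A_cap/A_ann.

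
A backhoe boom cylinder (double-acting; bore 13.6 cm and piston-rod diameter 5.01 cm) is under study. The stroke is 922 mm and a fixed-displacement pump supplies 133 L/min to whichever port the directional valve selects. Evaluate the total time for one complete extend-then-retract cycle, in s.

Cap-side area A_cap = π/4 × (13.6 cm)² = 145.3 cm^2
Rod-side annular area A_ann = π/4 × (13.6² − 5.01²) = 125.6 cm^2
t_ext = A_cap·L/Q = 6.042 s
t_ret = A_ann·L/Q = 5.222 s
t_cycle = t_ext + t_ret

t ≈ 11.3 s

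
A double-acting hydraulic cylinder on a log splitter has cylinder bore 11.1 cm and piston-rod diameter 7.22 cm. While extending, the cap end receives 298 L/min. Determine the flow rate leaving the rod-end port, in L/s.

Cap-side area A_cap = π/4 × (11.1 cm)² = 96.77 cm^2
Rod-side annular area A_ann = π/4 × (11.1² − 7.22²) = 55.83 cm^2
Piston speed v = Q_in/A_cap; rod-end outflow Q_out = v × A_ann = Q_in × A_ann/A_cap.

Q_out ≈ 2.87 L/s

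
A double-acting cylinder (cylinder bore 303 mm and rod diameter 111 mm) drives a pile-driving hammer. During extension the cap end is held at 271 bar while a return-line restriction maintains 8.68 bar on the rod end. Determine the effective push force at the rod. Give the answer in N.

Cap-side area A_cap = π/4 × (303 mm)² = 72110 mm^2
Rod-side annular area A_ann = π/4 × (303² − 111²) = 62430 mm^2
Net thrust = P_cap·A_cap − P_rod·A_ann = 1.954e6 N − 54190 N

F ≈ 1.90e6 N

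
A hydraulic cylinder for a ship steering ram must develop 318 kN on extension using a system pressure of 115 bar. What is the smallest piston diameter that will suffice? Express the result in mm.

D ≈ 188 mm

Extension force acts on the full piston face: F = P × (π/4)D².
D = √(4F / (πP)) = √(4 × 318 kN / (π × 115 bar))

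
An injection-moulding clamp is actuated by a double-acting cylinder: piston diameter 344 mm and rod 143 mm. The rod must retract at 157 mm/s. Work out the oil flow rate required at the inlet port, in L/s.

Rod-side annular area A_ann = π/4 × (344² − 143²) = 76880 mm^2
Q = A × v

Q ≈ 12.1 L/s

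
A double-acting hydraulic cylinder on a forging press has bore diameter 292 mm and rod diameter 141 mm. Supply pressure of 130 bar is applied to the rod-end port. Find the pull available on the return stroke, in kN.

F ≈ 668 kN

Rod-side annular area A_ann = π/4 × (292² − 141²) = 51350 mm^2
On retraction the pressure acts on the annular area (bore minus rod).
F = P × A_ann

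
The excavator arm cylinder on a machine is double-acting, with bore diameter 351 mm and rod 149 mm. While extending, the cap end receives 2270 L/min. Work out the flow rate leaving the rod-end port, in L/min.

Cap-side area A_cap = π/4 × (351 mm)² = 96760 mm^2
Rod-side annular area A_ann = π/4 × (351² − 149²) = 79330 mm^2
Piston speed v = Q_in/A_cap; rod-end outflow Q_out = v × A_ann = Q_in × A_ann/A_cap.

Q_out ≈ 1860 L/min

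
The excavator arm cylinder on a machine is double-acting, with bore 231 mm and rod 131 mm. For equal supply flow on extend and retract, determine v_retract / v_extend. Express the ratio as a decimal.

v_ret/v_ext ≈ 1.47

Cap-side area A_cap = π/4 × (231 mm)² = 41910 mm^2
Rod-side annular area A_ann = π/4 × (231² − 131²) = 28430 mm^2
For equal Q, v ∝ 1/A, so v_ret/v_ext = A_cap/A_ann.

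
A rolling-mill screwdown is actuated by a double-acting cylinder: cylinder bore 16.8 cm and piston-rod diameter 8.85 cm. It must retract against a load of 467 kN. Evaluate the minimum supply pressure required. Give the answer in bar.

P ≈ 292 bar

Rod-side annular area A_ann = π/4 × (16.8² − 8.85²) = 160.2 cm^2
Retraction: pressure acts on the annular area.
P = F / A = 467 kN / A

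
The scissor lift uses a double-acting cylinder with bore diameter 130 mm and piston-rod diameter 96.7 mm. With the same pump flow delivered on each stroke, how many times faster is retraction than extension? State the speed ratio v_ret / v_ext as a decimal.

Cap-side area A_cap = π/4 × (130 mm)² = 13270 mm^2
Rod-side annular area A_ann = π/4 × (130² − 96.7²) = 5929 mm^2
For equal Q, v ∝ 1/A, so v_ret/v_ext = A_cap/A_ann.

v_ret/v_ext ≈ 2.24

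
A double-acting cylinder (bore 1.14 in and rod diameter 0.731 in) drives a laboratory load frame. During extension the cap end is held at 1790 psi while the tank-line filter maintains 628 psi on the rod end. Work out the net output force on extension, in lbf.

F ≈ 1450 lbf

Cap-side area A_cap = π/4 × (1.14 in)² = 1.021 in^2
Rod-side annular area A_ann = π/4 × (1.14² − 0.731²) = 0.6010 in^2
Net thrust = P_cap·A_cap − P_rod·A_ann = 1827 lbf − 377.4 lbf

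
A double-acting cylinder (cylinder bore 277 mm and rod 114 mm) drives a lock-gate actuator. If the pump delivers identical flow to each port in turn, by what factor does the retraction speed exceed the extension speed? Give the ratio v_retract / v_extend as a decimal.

v_ret/v_ext ≈ 1.20

Cap-side area A_cap = π/4 × (277 mm)² = 60260 mm^2
Rod-side annular area A_ann = π/4 × (277² − 114²) = 50060 mm^2
For equal Q, v ∝ 1/A, so v_ret/v_ext = A_cap/A_ann.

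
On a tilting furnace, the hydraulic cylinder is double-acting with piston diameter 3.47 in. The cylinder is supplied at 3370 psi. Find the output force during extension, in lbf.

F ≈ 31900 lbf

Cap-side area A_cap = π/4 × (3.47 in)² = 9.457 in^2
F = P × A_cap = 3370 psi × A_cap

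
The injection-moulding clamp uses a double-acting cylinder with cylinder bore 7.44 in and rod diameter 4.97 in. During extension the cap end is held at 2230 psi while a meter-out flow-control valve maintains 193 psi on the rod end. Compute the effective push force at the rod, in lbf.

Cap-side area A_cap = π/4 × (7.44 in)² = 43.47 in^2
Rod-side annular area A_ann = π/4 × (7.44² − 4.97²) = 24.07 in^2
Net thrust = P_cap·A_cap − P_rod·A_ann = 96950 lbf − 4646 lbf

F ≈ 92300 lbf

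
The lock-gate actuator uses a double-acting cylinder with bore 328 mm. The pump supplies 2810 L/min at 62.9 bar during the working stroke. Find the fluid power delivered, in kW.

W ≈ 295 kW

Hydraulic power = P × Q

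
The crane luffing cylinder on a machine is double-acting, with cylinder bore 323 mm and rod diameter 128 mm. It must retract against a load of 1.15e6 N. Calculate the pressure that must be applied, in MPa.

P ≈ 16.6 MPa

Rod-side annular area A_ann = π/4 × (323² − 128²) = 69070 mm^2
Retraction: pressure acts on the annular area.
P = F / A = 1.15e6 N / A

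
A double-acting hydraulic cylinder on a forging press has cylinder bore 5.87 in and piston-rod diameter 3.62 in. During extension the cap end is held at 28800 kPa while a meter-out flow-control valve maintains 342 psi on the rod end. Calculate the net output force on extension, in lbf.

Cap-side area A_cap = π/4 × (5.87 in)² = 27.06 in^2
Rod-side annular area A_ann = π/4 × (5.87² − 3.62²) = 16.77 in^2
Net thrust = P_cap·A_cap − P_rod·A_ann = 1.130e5 lbf − 5735 lbf

F ≈ 1.07e5 lbf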